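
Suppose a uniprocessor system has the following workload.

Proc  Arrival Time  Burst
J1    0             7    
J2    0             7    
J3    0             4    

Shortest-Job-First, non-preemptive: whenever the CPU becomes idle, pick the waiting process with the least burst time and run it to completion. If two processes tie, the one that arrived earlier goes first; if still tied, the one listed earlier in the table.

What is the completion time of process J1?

11

Gantt: | J3 0-4 | J1 4-11 | J2 11-18 |
Completion: J1=11  J2=18  J3=4
Turnaround (C−A): J1=11  J2=18  J3=4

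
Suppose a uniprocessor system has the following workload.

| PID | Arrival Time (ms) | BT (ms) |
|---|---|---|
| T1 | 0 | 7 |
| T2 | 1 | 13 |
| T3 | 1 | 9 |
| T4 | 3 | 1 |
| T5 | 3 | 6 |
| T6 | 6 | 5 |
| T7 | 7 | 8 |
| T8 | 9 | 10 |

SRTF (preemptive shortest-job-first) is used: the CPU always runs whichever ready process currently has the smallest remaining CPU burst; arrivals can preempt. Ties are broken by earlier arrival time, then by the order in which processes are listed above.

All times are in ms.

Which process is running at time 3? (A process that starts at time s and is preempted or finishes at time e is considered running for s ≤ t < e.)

T4

Timeline: | T1 0-3 | T4 3-4 | T1 4-8 | T6 8-13 | T5 13-19 | T7 19-27 | T3 27-36 | T8 36-46 | T2 46-59 |
Completion: T1=8  T2=59  T3=36  T4=4  T5=19  T6=13  T7=27  T8=46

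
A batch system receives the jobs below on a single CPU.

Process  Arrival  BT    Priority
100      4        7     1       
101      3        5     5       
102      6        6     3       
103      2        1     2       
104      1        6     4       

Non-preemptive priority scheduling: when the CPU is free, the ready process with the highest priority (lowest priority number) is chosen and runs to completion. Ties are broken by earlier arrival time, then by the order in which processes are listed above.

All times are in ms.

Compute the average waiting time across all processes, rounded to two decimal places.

Gantt: | idle 0-1 | 104 1-7 | 100 7-14 | 103 14-15 | 102 15-21 | 101 21-26 |
Completion: 100=14  101=26  102=21  103=15  104=7
Waiting times: 100=3, 101=18, 102=9, 103=12, 104=0
Average waiting = (3+18+9+12+0) / 5 = 42/5 = 8.40

8.40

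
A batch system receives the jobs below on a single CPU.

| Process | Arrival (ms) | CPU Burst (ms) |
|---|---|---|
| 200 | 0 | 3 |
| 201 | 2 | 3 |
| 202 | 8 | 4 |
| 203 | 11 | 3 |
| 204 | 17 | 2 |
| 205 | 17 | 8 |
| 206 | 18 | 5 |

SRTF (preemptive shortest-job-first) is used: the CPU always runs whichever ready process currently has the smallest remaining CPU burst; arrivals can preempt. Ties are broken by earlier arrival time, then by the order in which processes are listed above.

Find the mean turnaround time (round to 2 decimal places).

5.43

Schedule: | 200 0-3 | 201 3-6 | idle 6-8 | 202 8-12 | 203 12-15 | idle 15-17 | 204 17-19 | 206 19-24 | 205 24-32 |
Completion: 200=3  201=6  202=12  203=15  204=19  205=32  206=24
Turnaround (C−A): 200=3  201=4  202=4  203=4  204=2  205=15  206=6
Turnaround times: 200=3, 201=4, 202=4, 203=4, 204=2, 205=15, 206=6
Average turnaround = (3+4+4+4+2+15+6) / 7 = 38/7 = 5.43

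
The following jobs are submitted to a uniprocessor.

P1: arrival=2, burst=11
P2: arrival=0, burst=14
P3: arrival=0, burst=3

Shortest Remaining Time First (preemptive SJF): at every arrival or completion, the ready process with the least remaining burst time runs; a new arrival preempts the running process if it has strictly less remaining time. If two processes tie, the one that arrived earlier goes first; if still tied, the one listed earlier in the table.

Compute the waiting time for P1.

1

Schedule: | P3 0-3 | P1 3-14 | P2 14-28 |
Completion: P1=14  P2=28  P3=3
Turnaround (C−A): P1=12  P2=28  P3=3
Waiting(P1) = turnaround − burst = 12 − 11 = 1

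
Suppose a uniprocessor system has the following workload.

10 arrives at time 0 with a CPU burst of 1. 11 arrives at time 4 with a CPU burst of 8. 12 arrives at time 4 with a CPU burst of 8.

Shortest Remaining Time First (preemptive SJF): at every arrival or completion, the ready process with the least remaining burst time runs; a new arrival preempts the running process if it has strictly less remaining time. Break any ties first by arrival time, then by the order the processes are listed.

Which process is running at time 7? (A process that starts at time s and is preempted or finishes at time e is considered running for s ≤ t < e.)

Timeline: | 10 0-1 | idle 1-4 | 11 4-12 | 12 12-20 |
Completion: 10=1  11=12  12=20
Turnaround (C−A): 10=1  11=8  12=16

11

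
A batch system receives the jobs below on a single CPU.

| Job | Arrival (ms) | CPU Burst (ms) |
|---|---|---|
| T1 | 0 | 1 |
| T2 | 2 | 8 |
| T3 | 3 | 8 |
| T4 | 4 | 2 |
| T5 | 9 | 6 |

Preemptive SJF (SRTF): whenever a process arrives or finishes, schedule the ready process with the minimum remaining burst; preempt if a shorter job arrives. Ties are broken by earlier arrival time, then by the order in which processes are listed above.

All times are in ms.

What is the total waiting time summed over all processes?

Timeline: | T1 0-1 | idle 1-2 | T2 2-4 | T4 4-6 | T2 6-12 | T5 12-18 | T3 18-26 |
Completion: T1=1  T2=12  T3=26  T4=6  T5=18
Waiting = turnaround − burst: T1=0, T2=2, T3=15, T4=0, T5=3
Total waiting = 0 + 2 + 15 + 0 + 3 = 20

20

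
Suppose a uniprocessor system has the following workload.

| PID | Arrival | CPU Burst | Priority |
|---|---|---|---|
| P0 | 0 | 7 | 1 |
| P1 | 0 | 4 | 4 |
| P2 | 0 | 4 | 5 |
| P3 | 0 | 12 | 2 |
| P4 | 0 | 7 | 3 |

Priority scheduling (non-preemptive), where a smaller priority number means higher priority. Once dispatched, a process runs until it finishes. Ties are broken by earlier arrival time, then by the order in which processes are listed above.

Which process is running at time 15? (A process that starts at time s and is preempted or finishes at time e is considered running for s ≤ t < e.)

P3

Timeline: | P0 0-7 | P3 7-19 | P4 19-26 | P1 26-30 | P2 30-34 |
Completion: P0=7  P1=30  P2=34  P3=19  P4=26
Turnaround (C−A): P0=7  P1=30  P2=34  P3=19  P4=26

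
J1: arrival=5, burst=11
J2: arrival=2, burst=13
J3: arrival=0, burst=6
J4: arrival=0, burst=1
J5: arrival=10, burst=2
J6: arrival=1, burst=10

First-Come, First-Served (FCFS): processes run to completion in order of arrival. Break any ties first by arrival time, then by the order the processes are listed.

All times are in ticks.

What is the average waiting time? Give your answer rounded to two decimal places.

Timeline: | J3 0-6 | J4 6-7 | J6 7-17 | J2 17-30 | J1 30-41 | J5 41-43 |
Completion: J1=41  J2=30  J3=6  J4=7  J5=43  J6=17
Turnaround (C−A): J1=36  J2=28  J3=6  J4=7  J5=33  J6=16
Waiting times: J1=25, J2=15, J3=0, J4=6, J5=31, J6=6
Average waiting = (25+15+0+6+31+6) / 6 = 83/6 = 13.83

13.83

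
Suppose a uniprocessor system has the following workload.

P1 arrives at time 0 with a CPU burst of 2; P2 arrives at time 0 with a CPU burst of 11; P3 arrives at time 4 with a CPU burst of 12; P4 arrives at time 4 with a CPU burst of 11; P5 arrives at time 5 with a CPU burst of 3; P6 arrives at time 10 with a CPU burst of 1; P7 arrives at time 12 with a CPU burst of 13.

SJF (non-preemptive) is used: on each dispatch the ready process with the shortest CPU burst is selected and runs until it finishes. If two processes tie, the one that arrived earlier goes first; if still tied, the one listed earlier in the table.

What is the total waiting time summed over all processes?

79

Timeline: | P1 0-2 | P2 2-13 | P6 13-14 | P5 14-17 | P4 17-28 | P3 28-40 | P7 40-53 |
Completion: P1=2  P2=13  P3=40  P4=28  P5=17  P6=14  P7=53
Turnaround (C−A): P1=2  P2=13  P3=36  P4=24  P5=12  P6=4  P7=41
Waiting = turnaround − burst: P1=0, P2=2, P3=24, P4=13, P5=9, P6=3, P7=28
Total waiting = 0 + 2 + 24 + 13 + 9 + 3 + 28 = 79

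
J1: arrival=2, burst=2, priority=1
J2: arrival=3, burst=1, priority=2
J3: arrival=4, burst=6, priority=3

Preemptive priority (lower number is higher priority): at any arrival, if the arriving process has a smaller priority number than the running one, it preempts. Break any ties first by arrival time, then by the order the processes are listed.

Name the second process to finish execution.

Gantt: | idle 0-2 | J1 2-4 | J2 4-5 | J3 5-11 |
Completion: J1=4  J2=5  J3=11
Turnaround (C−A): J1=2  J2=2  J3=7
Finish order: J1 → J2 → J3

J2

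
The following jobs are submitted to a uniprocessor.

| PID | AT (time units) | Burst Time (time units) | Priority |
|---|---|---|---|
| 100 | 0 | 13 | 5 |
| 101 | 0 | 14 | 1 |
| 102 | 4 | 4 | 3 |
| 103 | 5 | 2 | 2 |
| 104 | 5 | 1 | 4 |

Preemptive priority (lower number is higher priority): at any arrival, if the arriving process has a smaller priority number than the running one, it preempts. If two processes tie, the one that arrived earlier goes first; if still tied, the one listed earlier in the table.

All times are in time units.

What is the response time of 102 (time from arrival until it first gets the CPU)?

Timeline: | 101 0-14 | 103 14-16 | 102 16-20 | 104 20-21 | 100 21-34 |
Completion: 100=34  101=14  102=20  103=16  104=21
Turnaround (C−A): 100=34  101=14  102=16  103=11  104=16
Response(102) = first start − arrival = 16 − 4 = 12

12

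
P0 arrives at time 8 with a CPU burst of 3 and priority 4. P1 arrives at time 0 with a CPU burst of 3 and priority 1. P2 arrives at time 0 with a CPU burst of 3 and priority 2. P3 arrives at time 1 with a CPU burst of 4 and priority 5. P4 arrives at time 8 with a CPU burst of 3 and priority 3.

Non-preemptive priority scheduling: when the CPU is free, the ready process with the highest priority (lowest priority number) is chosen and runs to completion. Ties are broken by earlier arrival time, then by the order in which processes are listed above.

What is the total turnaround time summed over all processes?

31

Schedule: | P1 0-3 | P2 3-6 | P3 6-10 | P4 10-13 | P0 13-16 |
Completion: P0=16  P1=3  P2=6  P3=10  P4=13
Turnaround (C−A): P0=8  P1=3  P2=6  P3=9  P4=5
Turnaround = completion − arrival: P0=8, P1=3, P2=6, P3=9, P4=5
Total turnaround = 8 + 3 + 6 + 9 + 5 = 31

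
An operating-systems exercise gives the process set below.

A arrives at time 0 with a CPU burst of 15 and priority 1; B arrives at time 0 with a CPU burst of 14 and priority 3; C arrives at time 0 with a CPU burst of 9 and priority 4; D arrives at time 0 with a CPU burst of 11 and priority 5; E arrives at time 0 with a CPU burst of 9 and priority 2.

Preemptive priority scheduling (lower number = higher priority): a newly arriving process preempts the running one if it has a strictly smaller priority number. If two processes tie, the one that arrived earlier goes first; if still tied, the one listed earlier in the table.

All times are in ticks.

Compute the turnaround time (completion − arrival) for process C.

47

Timeline: | A 0-15 | E 15-24 | B 24-38 | C 38-47 | D 47-58 |
Completion: A=15  B=38  C=47  D=58  E=24
Turnaround (C−A): A=15  B=38  C=47  D=58  E=24
Turnaround(C) = completion − arrival = 47 − 0 = 47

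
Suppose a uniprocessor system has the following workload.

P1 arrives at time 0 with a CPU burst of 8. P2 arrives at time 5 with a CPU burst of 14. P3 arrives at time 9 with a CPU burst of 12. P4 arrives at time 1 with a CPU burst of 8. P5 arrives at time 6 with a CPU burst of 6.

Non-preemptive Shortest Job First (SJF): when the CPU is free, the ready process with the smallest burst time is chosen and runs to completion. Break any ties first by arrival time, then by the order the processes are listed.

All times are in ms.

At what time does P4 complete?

22

Schedule: | P1 0-8 | P5 8-14 | P4 14-22 | P3 22-34 | P2 34-48 |
Completion: P1=8  P2=48  P3=34  P4=22  P5=14
Turnaround (C−A): P1=8  P2=43  P3=25  P4=21  P5=8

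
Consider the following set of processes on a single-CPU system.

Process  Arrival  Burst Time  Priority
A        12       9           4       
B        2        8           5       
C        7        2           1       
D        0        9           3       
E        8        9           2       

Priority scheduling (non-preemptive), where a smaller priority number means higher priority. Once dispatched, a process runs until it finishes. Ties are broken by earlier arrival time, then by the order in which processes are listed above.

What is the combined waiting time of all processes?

Schedule: | D 0-9 | C 9-11 | E 11-20 | A 20-29 | B 29-37 |
Completion: A=29  B=37  C=11  D=9  E=20
Waiting = turnaround − burst: A=8, B=27, C=2, D=0, E=3
Total waiting = 8 + 27 + 2 + 0 + 3 = 40

40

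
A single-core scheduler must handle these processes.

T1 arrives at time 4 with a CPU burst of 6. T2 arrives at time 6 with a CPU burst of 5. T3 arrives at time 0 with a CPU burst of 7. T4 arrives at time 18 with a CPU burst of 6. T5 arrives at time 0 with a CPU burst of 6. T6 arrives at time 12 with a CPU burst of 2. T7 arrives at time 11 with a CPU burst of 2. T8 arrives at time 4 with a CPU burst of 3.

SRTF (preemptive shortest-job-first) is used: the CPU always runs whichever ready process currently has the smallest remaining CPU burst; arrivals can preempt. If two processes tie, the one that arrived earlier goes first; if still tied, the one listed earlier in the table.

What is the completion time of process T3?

Gantt: | T5 0-6 | T8 6-9 | T2 9-11 | T7 11-13 | T6 13-15 | T2 15-18 | T1 18-24 | T4 24-30 | T3 30-37 |
Completion: T1=24  T2=18  T3=37  T4=30  T5=6  T6=15  T7=13  T8=9
Turnaround (C−A): T1=20  T2=12  T3=37  T4=12  T5=6  T6=3  T7=2  T8=5

37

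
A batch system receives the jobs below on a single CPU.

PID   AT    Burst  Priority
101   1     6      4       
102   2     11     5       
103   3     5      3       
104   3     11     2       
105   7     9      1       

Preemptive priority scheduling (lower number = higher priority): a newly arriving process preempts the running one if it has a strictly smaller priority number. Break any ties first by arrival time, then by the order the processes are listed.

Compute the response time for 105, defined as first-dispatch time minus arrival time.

Schedule: | idle 0-1 | 101 1-3 | 104 3-7 | 105 7-16 | 104 16-23 | 103 23-28 | 101 28-32 | 102 32-43 |
Completion: 101=32  102=43  103=28  104=23  105=16
Turnaround (C−A): 101=31  102=41  103=25  104=20  105=9
Response(105) = first start − arrival = 7 − 7 = 0

0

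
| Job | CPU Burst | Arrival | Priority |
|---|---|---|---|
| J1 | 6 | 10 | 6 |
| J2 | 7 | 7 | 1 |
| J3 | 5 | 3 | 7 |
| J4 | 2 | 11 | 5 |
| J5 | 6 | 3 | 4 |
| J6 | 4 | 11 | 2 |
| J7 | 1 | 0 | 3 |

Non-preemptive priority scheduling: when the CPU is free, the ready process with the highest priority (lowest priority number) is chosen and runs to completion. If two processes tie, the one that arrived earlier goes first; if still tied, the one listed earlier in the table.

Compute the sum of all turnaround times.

Schedule: | J7 0-1 | idle 1-3 | J5 3-9 | J2 9-16 | J6 16-20 | J4 20-22 | J1 22-28 | J3 28-33 |
Completion: J1=28  J2=16  J3=33  J4=22  J5=9  J6=20  J7=1
Turnaround = completion − arrival: J1=18, J2=9, J3=30, J4=11, J5=6, J6=9, J7=1
Total turnaround = 18 + 9 + 30 + 11 + 6 + 9 + 1 = 84

84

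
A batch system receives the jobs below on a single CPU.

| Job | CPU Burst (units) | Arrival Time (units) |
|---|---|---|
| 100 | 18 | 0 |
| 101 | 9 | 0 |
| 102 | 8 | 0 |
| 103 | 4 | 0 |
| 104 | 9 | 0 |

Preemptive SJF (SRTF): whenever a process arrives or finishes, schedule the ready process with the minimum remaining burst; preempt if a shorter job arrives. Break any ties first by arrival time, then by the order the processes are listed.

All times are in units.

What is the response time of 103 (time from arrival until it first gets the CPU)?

Gantt: | 103 0-4 | 102 4-12 | 101 12-21 | 104 21-30 | 100 30-48 |
Completion: 100=48  101=21  102=12  103=4  104=30
Turnaround (C−A): 100=48  101=21  102=12  103=4  104=30
Response(103) = first start − arrival = 0 − 0 = 0

0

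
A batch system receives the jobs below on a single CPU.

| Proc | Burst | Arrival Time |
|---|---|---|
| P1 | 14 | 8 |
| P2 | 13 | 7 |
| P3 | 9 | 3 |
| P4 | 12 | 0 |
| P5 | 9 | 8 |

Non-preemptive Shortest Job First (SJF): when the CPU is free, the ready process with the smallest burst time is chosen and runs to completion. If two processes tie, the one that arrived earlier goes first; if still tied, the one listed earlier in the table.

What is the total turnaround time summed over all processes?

137

Schedule: | P4 0-12 | P3 12-21 | P5 21-30 | P2 30-43 | P1 43-57 |
Completion: P1=57  P2=43  P3=21  P4=12  P5=30
Turnaround (C−A): P1=49  P2=36  P3=18  P4=12  P5=22
Turnaround = completion − arrival: P1=49, P2=36, P3=18, P4=12, P5=22
Total turnaround = 49 + 36 + 18 + 12 + 22 = 137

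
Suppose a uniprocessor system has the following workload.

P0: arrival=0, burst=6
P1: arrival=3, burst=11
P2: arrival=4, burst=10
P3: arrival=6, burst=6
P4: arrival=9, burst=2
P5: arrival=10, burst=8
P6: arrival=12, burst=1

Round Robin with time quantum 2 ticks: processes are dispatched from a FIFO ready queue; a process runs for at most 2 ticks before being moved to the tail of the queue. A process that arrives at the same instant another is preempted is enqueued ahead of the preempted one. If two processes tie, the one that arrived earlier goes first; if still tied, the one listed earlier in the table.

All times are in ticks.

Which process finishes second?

P4

Gantt: | P0 0-4 | P1 4-6 | P2 6-8 | P0 8-10 | P3 10-12 | P1 12-14 | P2 14-16 | P4 16-18 | P5 18-20 | P6 20-21 | P3 21-23 | P1 23-25 | P2 25-27 | P5 27-29 | P3 29-31 | P1 31-33 | P2 33-35 | P5 35-37 | P1 37-39 | P2 39-41 | P5 41-43 | P1 43-44 |
Completion: P0=10  P1=44  P2=41  P3=31  P4=18  P5=43  P6=21
Finish order: P0 → P4 → P6 → P3 → P2 → P5 → P1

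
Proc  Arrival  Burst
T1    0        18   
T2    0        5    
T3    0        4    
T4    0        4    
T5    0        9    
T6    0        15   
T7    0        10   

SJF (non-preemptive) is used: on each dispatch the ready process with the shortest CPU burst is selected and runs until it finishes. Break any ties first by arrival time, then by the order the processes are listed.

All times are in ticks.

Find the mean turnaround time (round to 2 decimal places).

Gantt: | T3 0-4 | T4 4-8 | T2 8-13 | T5 13-22 | T7 22-32 | T6 32-47 | T1 47-65 |
Completion: T1=65  T2=13  T3=4  T4=8  T5=22  T6=47  T7=32
Turnaround (C−A): T1=65  T2=13  T3=4  T4=8  T5=22  T6=47  T7=32
Turnaround times: T1=65, T2=13, T3=4, T4=8, T5=22, T6=47, T7=32
Average turnaround = (65+13+4+8+22+47+32) / 7 = 191/7 = 27.29

27.29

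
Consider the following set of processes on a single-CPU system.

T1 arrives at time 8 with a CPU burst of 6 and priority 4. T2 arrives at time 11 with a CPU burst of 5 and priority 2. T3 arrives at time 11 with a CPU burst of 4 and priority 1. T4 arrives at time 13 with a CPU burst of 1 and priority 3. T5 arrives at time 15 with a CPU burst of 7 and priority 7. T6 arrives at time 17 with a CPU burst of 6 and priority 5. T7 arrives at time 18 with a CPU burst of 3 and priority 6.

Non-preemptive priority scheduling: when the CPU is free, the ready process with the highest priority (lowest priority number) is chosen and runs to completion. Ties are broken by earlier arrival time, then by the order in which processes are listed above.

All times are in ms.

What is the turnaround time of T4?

Schedule: | idle 0-8 | T1 8-14 | T3 14-18 | T2 18-23 | T4 23-24 | T6 24-30 | T7 30-33 | T5 33-40 |
Completion: T1=14  T2=23  T3=18  T4=24  T5=40  T6=30  T7=33
Turnaround(T4) = completion − arrival = 24 − 13 = 11

11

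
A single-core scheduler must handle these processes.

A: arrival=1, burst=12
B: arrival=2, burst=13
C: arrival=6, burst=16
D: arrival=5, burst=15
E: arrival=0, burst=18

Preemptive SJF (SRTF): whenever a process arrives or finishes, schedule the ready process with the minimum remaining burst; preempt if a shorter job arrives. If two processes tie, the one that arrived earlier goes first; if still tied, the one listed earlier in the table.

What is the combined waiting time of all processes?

123

Schedule: | E 0-1 | A 1-13 | B 13-26 | D 26-41 | C 41-57 | E 57-74 |
Completion: A=13  B=26  C=57  D=41  E=74
Waiting = turnaround − burst: A=0, B=11, C=35, D=21, E=56
Total waiting = 0 + 11 + 35 + 21 + 56 = 123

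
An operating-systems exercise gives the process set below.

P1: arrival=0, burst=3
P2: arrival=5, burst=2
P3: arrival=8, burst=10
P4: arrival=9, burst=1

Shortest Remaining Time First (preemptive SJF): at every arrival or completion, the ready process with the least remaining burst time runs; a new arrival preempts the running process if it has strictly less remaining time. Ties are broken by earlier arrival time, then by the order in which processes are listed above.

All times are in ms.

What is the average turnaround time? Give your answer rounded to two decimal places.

4.25

Schedule: | P1 0-3 | idle 3-5 | P2 5-7 | idle 7-8 | P3 8-9 | P4 9-10 | P3 10-19 |
Completion: P1=3  P2=7  P3=19  P4=10
Turnaround (C−A): P1=3  P2=2  P3=11  P4=1
Turnaround times: P1=3, P2=2, P3=11, P4=1
Average turnaround = (3+2+11+1) / 4 = 17/4 = 4.25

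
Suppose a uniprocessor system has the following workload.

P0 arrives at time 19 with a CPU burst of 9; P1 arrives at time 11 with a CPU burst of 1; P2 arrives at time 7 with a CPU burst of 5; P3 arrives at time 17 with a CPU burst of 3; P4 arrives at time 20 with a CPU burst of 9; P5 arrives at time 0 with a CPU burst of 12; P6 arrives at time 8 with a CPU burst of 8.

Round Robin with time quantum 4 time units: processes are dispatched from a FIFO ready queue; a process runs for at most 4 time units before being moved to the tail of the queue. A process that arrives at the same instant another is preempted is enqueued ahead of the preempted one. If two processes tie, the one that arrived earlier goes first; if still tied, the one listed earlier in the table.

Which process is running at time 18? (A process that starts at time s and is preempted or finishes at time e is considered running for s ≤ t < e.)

Timeline: | P5 0-8 | P2 8-12 | P6 12-16 | P5 16-20 | P1 20-21 | P2 21-22 | P6 22-26 | P3 26-29 | P0 29-33 | P4 33-37 | P0 37-41 | P4 41-45 | P0 45-46 | P4 46-47 |
Completion: P0=46  P1=21  P2=22  P3=29  P4=47  P5=20  P6=26
Turnaround (C−A): P0=27  P1=10  P2=15  P3=12  P4=27  P5=20  P6=18

P5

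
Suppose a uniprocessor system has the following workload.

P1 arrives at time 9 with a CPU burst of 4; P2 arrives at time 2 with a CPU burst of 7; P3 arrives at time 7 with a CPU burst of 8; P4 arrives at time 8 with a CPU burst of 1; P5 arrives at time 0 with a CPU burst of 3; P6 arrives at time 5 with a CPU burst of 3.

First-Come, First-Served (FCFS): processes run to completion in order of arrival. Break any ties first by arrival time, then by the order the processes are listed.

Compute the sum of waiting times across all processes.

Gantt: | P5 0-3 | P2 3-10 | P6 10-13 | P3 13-21 | P4 21-22 | P1 22-26 |
Completion: P1=26  P2=10  P3=21  P4=22  P5=3  P6=13
Waiting = turnaround − burst: P1=13, P2=1, P3=6, P4=13, P5=0, P6=5
Total waiting = 13 + 1 + 6 + 13 + 0 + 5 = 38

38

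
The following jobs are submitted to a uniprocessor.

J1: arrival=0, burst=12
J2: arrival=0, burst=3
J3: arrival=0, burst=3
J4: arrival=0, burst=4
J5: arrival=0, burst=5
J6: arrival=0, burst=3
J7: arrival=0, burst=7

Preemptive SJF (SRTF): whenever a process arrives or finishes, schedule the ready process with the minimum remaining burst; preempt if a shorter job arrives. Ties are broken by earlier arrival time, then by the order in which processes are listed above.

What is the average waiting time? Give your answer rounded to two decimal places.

10.57

Schedule: | J2 0-3 | J3 3-6 | J6 6-9 | J4 9-13 | J5 13-18 | J7 18-25 | J1 25-37 |
Completion: J1=37  J2=3  J3=6  J4=13  J5=18  J6=9  J7=25
Waiting times: J1=25, J2=0, J3=3, J4=9, J5=13, J6=6, J7=18
Average waiting = (25+0+3+9+13+6+18) / 7 = 74/7 = 10.57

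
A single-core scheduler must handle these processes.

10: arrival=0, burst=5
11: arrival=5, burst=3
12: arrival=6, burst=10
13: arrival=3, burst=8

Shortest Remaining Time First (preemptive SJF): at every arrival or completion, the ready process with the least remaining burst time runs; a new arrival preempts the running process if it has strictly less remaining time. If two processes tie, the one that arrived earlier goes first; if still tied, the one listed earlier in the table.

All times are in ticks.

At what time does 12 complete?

Schedule: | 10 0-5 | 11 5-8 | 13 8-16 | 12 16-26 |
Completion: 10=5  11=8  12=26  13=16
Turnaround (C−A): 10=5  11=3  12=20  13=13

26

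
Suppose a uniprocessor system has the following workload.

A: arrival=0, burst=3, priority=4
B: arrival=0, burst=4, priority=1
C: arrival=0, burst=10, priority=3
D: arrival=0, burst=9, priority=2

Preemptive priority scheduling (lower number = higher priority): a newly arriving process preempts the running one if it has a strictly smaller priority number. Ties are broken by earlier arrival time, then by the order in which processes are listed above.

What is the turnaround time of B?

4

Gantt: | B 0-4 | D 4-13 | C 13-23 | A 23-26 |
Completion: A=26  B=4  C=23  D=13
Turnaround (C−A): A=26  B=4  C=23  D=13
Turnaround(B) = completion − arrival = 4 − 0 = 4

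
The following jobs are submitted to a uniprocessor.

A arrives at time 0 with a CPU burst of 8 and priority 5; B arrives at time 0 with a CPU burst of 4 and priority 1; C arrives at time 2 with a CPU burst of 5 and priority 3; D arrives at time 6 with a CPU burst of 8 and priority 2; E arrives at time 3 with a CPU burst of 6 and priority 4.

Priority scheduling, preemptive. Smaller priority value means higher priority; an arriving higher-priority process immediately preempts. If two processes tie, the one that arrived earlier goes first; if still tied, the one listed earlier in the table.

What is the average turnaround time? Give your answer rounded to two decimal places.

Schedule: | B 0-4 | C 4-6 | D 6-14 | C 14-17 | E 17-23 | A 23-31 |
Completion: A=31  B=4  C=17  D=14  E=23
Turnaround (C−A): A=31  B=4  C=15  D=8  E=20
Turnaround times: A=31, B=4, C=15, D=8, E=20
Average turnaround = (31+4+15+8+20) / 5 = 78/5 = 15.60

15.60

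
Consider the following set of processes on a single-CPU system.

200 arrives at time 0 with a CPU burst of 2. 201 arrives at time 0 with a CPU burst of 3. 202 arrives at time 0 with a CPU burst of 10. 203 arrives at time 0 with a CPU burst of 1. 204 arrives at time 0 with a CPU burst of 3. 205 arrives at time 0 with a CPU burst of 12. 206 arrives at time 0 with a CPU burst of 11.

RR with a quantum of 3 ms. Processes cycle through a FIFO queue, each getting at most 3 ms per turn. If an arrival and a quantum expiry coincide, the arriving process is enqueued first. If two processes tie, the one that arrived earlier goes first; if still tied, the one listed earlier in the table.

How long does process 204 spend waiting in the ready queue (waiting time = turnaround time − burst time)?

Timeline: | 200 0-2 | 201 2-5 | 202 5-8 | 203 8-9 | 204 9-12 | 205 12-15 | 206 15-18 | 202 18-21 | 205 21-24 | 206 24-27 | 202 27-30 | 205 30-33 | 206 33-36 | 202 36-37 | 205 37-40 | 206 40-42 |
Completion: 200=2  201=5  202=37  203=9  204=12  205=40  206=42
Waiting(204) = turnaround − burst = 12 − 3 = 9

9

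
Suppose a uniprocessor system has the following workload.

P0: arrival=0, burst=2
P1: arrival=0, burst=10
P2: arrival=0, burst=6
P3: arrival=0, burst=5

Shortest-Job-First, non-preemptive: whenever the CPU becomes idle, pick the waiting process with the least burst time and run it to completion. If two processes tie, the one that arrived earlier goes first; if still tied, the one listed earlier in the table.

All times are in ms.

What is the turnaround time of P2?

13

Timeline: | P0 0-2 | P3 2-7 | P2 7-13 | P1 13-23 |
Completion: P0=2  P1=23  P2=13  P3=7
Turnaround(P2) = completion − arrival = 13 − 0 = 13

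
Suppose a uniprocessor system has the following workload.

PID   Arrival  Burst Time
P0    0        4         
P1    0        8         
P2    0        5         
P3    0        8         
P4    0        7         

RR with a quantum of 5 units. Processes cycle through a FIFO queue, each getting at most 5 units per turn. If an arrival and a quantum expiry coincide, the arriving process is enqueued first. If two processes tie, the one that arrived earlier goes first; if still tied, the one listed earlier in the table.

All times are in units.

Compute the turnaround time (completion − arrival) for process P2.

14

Gantt: | P0 0-4 | P1 4-9 | P2 9-14 | P3 14-19 | P4 19-24 | P1 24-27 | P3 27-30 | P4 30-32 |
Completion: P0=4  P1=27  P2=14  P3=30  P4=32
Turnaround (C−A): P0=4  P1=27  P2=14  P3=30  P4=32
Turnaround(P2) = completion − arrival = 14 − 0 = 14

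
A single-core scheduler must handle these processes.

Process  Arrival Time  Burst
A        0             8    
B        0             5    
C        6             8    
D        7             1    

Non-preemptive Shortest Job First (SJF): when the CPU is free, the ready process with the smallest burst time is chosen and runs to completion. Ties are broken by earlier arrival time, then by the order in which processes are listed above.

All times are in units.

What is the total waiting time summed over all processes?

19

Timeline: | B 0-5 | A 5-13 | D 13-14 | C 14-22 |
Completion: A=13  B=5  C=22  D=14
Waiting = turnaround − burst: A=5, B=0, C=8, D=6
Total waiting = 5 + 0 + 8 + 6 = 19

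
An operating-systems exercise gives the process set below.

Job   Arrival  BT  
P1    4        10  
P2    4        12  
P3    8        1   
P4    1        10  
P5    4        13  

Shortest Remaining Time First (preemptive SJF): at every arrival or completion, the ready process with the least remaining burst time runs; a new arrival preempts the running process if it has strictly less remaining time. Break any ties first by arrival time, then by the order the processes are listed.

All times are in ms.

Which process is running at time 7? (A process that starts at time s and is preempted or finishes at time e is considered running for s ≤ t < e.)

P4

Timeline: | idle 0-1 | P4 1-8 | P3 8-9 | P4 9-12 | P1 12-22 | P2 22-34 | P5 34-47 |
Completion: P1=22  P2=34  P3=9  P4=12  P5=47
Turnaround (C−A): P1=18  P2=30  P3=1  P4=11  P5=43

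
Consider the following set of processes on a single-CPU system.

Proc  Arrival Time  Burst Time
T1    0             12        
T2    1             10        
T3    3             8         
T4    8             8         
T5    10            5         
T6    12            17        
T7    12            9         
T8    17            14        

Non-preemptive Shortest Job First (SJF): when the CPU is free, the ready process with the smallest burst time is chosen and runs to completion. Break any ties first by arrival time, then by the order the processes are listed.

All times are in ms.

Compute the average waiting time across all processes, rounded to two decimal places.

Gantt: | T1 0-12 | T5 12-17 | T3 17-25 | T4 25-33 | T7 33-42 | T2 42-52 | T8 52-66 | T6 66-83 |
Completion: T1=12  T2=52  T3=25  T4=33  T5=17  T6=83  T7=42  T8=66
Waiting times: T1=0, T2=41, T3=14, T4=17, T5=2, T6=54, T7=21, T8=35
Average waiting = (0+41+14+17+2+54+21+35) / 8 = 184/8 = 23.00

23.00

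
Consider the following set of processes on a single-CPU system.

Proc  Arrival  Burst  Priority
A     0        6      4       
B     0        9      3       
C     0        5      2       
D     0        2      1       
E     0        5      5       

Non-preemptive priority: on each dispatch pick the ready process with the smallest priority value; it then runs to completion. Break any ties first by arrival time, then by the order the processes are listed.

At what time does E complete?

Gantt: | D 0-2 | C 2-7 | B 7-16 | A 16-22 | E 22-27 |
Completion: A=22  B=16  C=7  D=2  E=27

27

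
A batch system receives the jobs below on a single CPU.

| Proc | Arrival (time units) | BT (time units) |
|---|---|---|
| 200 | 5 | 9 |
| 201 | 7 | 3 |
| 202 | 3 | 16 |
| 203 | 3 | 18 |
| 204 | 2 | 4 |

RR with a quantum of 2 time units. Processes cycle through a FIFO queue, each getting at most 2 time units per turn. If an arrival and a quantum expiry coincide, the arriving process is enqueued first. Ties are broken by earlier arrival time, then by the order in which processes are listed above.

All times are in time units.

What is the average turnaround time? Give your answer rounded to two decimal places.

30.20

Schedule: | idle 0-2 | 204 2-4 | 202 4-6 | 203 6-8 | 204 8-10 | 200 10-12 | 202 12-14 | 201 14-16 | 203 16-18 | 200 18-20 | 202 20-22 | 201 22-23 | 203 23-25 | 200 25-27 | 202 27-29 | 203 29-31 | 200 31-33 | 202 33-35 | 203 35-37 | 200 37-38 | 202 38-40 | 203 40-42 | 202 42-44 | 203 44-46 | 202 46-48 | 203 48-52 |
Completion: 200=38  201=23  202=48  203=52  204=10
Turnaround (C−A): 200=33  201=16  202=45  203=49  204=8
Turnaround times: 200=33, 201=16, 202=45, 203=49, 204=8
Average turnaround = (33+16+45+49+8) / 5 = 151/5 = 30.20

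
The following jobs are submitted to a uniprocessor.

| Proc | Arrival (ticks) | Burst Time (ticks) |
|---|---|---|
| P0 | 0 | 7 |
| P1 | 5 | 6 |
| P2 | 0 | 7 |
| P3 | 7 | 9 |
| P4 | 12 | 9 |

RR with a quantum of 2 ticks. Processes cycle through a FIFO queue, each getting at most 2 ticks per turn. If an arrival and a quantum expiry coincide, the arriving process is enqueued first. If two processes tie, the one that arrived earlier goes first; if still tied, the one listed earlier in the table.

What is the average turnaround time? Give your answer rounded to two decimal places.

24.40

Gantt: | P0 0-2 | P2 2-4 | P0 4-6 | P2 6-8 | P1 8-10 | P0 10-12 | P3 12-14 | P2 14-16 | P1 16-18 | P4 18-20 | P0 20-21 | P3 21-23 | P2 23-24 | P1 24-26 | P4 26-28 | P3 28-30 | P4 30-32 | P3 32-34 | P4 34-36 | P3 36-37 | P4 37-38 |
Completion: P0=21  P1=26  P2=24  P3=37  P4=38
Turnaround (C−A): P0=21  P1=21  P2=24  P3=30  P4=26
Turnaround times: P0=21, P1=21, P2=24, P3=30, P4=26
Average turnaround = (21+21+24+30+26) / 5 = 122/5 = 24.40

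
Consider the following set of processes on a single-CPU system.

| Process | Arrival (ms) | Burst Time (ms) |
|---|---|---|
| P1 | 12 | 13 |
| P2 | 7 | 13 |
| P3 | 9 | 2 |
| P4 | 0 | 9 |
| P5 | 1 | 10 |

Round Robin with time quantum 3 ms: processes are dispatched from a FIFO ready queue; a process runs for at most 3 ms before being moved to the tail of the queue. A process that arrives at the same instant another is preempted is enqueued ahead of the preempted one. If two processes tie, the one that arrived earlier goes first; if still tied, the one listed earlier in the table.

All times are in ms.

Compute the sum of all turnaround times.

134

Timeline: | P4 0-3 | P5 3-6 | P4 6-9 | P5 9-12 | P2 12-15 | P3 15-17 | P4 17-20 | P1 20-23 | P5 23-26 | P2 26-29 | P1 29-32 | P5 32-33 | P2 33-36 | P1 36-39 | P2 39-42 | P1 42-45 | P2 45-46 | P1 46-47 |
Completion: P1=47  P2=46  P3=17  P4=20  P5=33
Turnaround = completion − arrival: P1=35, P2=39, P3=8, P4=20, P5=32
Total turnaround = 35 + 39 + 8 + 20 + 32 = 134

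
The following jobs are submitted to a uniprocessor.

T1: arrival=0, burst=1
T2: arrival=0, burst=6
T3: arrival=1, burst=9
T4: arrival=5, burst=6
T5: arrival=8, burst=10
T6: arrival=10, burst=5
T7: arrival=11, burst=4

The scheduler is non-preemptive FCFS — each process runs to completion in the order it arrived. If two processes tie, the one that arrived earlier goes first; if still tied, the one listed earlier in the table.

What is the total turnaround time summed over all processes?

121

Schedule: | T1 0-1 | T2 1-7 | T3 7-16 | T4 16-22 | T5 22-32 | T6 32-37 | T7 37-41 |
Completion: T1=1  T2=7  T3=16  T4=22  T5=32  T6=37  T7=41
Turnaround = completion − arrival: T1=1, T2=7, T3=15, T4=17, T5=24, T6=27, T7=30
Total turnaround = 1 + 7 + 15 + 17 + 24 + 27 + 30 = 121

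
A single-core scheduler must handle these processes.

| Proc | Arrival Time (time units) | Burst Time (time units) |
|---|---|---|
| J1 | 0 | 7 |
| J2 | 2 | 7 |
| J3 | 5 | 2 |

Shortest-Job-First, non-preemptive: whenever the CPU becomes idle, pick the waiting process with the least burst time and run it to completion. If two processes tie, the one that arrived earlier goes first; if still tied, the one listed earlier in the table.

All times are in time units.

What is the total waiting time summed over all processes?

9

Schedule: | J1 0-7 | J3 7-9 | J2 9-16 |
Completion: J1=7  J2=16  J3=9
Waiting = turnaround − burst: J1=0, J2=7, J3=2
Total waiting = 0 + 7 + 2 = 9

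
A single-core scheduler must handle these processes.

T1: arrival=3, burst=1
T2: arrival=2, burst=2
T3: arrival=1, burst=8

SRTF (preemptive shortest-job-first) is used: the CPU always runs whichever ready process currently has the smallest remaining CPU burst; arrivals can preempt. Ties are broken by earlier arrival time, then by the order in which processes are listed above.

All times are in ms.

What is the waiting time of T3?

Timeline: | idle 0-1 | T3 1-2 | T2 2-4 | T1 4-5 | T3 5-12 |
Completion: T1=5  T2=4  T3=12
Waiting(T3) = turnaround − burst = 11 − 8 = 3

3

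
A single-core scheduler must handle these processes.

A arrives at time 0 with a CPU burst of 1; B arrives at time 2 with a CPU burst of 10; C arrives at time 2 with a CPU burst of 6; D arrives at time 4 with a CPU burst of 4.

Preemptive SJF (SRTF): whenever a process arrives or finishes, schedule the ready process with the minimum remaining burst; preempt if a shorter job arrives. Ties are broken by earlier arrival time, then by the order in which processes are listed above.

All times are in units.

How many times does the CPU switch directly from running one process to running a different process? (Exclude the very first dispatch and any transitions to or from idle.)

2

Timeline: | A 0-1 | idle 1-2 | C 2-8 | D 8-12 | B 12-22 |
Completion: A=1  B=22  C=8  D=12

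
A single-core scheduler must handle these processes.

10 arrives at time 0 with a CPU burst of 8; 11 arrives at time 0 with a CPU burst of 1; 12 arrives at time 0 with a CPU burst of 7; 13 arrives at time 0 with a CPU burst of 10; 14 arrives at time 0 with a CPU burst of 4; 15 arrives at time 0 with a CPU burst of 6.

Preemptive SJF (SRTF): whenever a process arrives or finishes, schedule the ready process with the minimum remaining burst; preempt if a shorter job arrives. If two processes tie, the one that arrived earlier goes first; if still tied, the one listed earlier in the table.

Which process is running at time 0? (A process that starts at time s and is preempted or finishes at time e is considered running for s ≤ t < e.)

11

Timeline: | 11 0-1 | 14 1-5 | 15 5-11 | 12 11-18 | 10 18-26 | 13 26-36 |
Completion: 10=26  11=1  12=18  13=36  14=5  15=11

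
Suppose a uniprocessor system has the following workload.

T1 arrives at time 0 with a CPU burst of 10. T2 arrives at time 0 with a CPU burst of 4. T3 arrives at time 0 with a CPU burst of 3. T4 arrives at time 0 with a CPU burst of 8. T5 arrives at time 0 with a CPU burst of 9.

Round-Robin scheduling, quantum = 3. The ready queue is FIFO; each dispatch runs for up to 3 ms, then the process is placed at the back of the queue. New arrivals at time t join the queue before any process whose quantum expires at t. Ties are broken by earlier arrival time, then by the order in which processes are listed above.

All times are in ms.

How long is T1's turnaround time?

Timeline: | T1 0-3 | T2 3-6 | T3 6-9 | T4 9-12 | T5 12-15 | T1 15-18 | T2 18-19 | T4 19-22 | T5 22-25 | T1 25-28 | T4 28-30 | T5 30-33 | T1 33-34 |
Completion: T1=34  T2=19  T3=9  T4=30  T5=33
Turnaround(T1) = completion − arrival = 34 − 0 = 34

34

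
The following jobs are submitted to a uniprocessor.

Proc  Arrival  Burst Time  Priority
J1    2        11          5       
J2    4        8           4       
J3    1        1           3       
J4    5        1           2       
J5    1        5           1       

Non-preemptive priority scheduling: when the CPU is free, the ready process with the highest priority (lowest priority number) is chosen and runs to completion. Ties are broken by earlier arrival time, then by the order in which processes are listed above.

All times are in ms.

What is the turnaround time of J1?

25

Gantt: | idle 0-1 | J5 1-6 | J4 6-7 | J3 7-8 | J2 8-16 | J1 16-27 |
Completion: J1=27  J2=16  J3=8  J4=7  J5=6
Turnaround (C−A): J1=25  J2=12  J3=7  J4=2  J5=5
Turnaround(J1) = completion − arrival = 27 − 2 = 25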